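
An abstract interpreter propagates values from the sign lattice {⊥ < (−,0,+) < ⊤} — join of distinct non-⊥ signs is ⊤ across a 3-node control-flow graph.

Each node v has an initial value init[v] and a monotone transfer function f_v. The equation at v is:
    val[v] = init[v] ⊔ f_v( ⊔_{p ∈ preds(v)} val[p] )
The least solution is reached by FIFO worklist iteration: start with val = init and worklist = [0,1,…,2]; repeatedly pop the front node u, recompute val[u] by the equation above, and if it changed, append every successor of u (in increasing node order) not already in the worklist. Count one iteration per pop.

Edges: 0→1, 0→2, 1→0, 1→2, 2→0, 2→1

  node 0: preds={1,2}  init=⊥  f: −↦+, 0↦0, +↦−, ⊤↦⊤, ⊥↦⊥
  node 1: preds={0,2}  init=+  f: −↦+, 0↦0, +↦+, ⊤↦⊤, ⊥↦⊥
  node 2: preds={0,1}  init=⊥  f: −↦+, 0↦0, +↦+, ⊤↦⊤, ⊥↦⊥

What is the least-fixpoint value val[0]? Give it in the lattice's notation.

⊤

Trace (7 dequeues):
  [1] u=0 | in + | out − | prev ⊥ | push {}
  [2] u=1 | in − | out + | ==
  [3] u=2 | in ⊤ | out ⊤ | prev ⊥ | push {0,1}
  [4] u=0 | in ⊤ | out ⊤ | prev − | push {2}
  [5] u=1 | in ⊤ | out ⊤ | prev + | push {0}
  [6] u=2 | in ⊤ | out ⊤ | ==
  [7] u=0 | in ⊤ | out ⊤ | ==

Converged values:
  [0] ⊤
  [1] ⊤
  [2] ⊤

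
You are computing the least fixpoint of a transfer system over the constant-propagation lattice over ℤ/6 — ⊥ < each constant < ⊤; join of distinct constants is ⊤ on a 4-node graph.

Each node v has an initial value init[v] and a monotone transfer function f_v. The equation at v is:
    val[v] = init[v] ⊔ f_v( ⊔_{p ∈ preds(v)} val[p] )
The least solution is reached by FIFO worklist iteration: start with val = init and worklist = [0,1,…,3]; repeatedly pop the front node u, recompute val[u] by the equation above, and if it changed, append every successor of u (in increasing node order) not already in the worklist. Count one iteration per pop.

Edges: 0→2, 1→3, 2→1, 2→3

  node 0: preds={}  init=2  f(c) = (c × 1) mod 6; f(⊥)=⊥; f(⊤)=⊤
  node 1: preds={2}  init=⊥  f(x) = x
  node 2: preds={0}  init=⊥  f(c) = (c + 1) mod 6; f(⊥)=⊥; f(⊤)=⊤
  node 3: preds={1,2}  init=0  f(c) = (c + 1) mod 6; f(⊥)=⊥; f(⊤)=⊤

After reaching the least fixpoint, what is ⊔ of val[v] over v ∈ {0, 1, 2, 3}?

⊤

Iteration log — 6 steps:
  step 1. node 0  ⊔preds=⊥  new=2  stable
  step 2. node 1  ⊔preds=⊥  new=⊥  stable
  step 3. node 2  ⊔preds=2  new=3  old=⊥  +wl: 1
  step 4. node 3  ⊔preds=3  new=⊤  old=0  +wl: 
  step 5. node 1  ⊔preds=3  new=3  old=⊥  +wl: 3
  step 6. node 3  ⊔preds=3  new=⊤  stable

Least fixpoint reached:
  node 0: 2
  node 1: 3
  node 2: 3
  node 3: ⊤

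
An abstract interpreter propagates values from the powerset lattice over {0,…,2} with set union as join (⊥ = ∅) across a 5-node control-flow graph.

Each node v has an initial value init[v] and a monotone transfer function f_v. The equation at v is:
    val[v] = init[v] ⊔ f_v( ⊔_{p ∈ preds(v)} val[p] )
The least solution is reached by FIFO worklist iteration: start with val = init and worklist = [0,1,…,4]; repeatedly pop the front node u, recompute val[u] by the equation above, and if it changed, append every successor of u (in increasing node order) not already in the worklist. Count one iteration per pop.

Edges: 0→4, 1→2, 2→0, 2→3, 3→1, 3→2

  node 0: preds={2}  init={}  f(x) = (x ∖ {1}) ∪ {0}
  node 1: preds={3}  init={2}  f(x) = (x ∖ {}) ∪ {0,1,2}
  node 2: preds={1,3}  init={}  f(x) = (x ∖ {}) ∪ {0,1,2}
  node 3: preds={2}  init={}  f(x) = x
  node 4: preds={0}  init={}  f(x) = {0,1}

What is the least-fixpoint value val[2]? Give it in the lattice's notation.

{0,1,2}

Worklist (9 pops):
  #1 pop 0: in={} → {0} (was {}); enqueue []
  #2 pop 1: in={} → {0,1,2} (was {2}); enqueue []
  #3 pop 2: in={0,1,2} → {0,1,2} (was {}); enqueue [0]
  #4 pop 3: in={0,1,2} → {0,1,2} (was {}); enqueue [1,2]
  #5 pop 4: in={0} → {0,1} (was {}); enqueue []
  #6 pop 0: in={0,1,2} → {0,2} (was {0}); enqueue [4]
  #7 pop 1: in={0,1,2} → {0,1,2} (no change)
  #8 pop 2: in={0,1,2} → {0,1,2} (no change)
  #9 pop 4: in={0,2} → {0,1} (no change)

Fixpoint:
  val[0] = {0,2}
  val[1] = {0,1,2}
  val[2] = {0,1,2}
  val[3] = {0,1,2}
  val[4] = {0,1}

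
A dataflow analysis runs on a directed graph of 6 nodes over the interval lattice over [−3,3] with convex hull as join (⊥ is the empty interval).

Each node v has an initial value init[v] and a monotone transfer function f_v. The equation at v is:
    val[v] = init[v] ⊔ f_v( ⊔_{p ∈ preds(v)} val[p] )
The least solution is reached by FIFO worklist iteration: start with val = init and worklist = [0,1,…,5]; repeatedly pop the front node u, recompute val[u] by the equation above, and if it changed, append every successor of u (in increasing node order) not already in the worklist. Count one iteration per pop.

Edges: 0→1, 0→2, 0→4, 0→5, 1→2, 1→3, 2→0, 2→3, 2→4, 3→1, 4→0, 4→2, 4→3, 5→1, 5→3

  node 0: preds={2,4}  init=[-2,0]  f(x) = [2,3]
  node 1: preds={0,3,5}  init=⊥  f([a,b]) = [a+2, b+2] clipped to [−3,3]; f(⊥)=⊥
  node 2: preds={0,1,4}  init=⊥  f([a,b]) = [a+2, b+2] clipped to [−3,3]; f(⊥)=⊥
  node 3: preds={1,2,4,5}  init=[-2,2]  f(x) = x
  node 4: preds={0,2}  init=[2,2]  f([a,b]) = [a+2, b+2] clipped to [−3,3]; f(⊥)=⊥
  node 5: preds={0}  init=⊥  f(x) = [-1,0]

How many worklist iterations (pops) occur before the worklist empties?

Iteration log — 10 steps:
  step 1. node 0  ⊔preds=[2,2]  new=[-2,3]  old=[-2,0]  +wl: 
  step 2. node 1  ⊔preds=[-2,3]  new=[0,3]  old=⊥  +wl: 
  step 3. node 2  ⊔preds=[-2,3]  new=[0,3]  old=⊥  +wl: 0
  step 4. node 3  ⊔preds=[0,3]  new=[-2,3]  old=[-2,2]  +wl: 1
  step 5. node 4  ⊔preds=[-2,3]  new=[0,3]  old=[2,2]  +wl: 2,3
  step 6. node 5  ⊔preds=[-2,3]  new=[-1,0]  old=⊥  +wl: 
  step 7. node 0  ⊔preds=[0,3]  new=[-2,3]  stable
  step 8. node 1  ⊔preds=[-2,3]  new=[0,3]  stable
  step 9. node 2  ⊔preds=[-2,3]  new=[0,3]  stable
  step 10. node 3  ⊔preds=[-1,3]  new=[-2,3]  stable

Least fixpoint reached:
  node 0: [-2,3]
  node 1: [0,3]
  node 2: [0,3]
  node 3: [-2,3]
  node 4: [0,3]
  node 5: [-1,0]

10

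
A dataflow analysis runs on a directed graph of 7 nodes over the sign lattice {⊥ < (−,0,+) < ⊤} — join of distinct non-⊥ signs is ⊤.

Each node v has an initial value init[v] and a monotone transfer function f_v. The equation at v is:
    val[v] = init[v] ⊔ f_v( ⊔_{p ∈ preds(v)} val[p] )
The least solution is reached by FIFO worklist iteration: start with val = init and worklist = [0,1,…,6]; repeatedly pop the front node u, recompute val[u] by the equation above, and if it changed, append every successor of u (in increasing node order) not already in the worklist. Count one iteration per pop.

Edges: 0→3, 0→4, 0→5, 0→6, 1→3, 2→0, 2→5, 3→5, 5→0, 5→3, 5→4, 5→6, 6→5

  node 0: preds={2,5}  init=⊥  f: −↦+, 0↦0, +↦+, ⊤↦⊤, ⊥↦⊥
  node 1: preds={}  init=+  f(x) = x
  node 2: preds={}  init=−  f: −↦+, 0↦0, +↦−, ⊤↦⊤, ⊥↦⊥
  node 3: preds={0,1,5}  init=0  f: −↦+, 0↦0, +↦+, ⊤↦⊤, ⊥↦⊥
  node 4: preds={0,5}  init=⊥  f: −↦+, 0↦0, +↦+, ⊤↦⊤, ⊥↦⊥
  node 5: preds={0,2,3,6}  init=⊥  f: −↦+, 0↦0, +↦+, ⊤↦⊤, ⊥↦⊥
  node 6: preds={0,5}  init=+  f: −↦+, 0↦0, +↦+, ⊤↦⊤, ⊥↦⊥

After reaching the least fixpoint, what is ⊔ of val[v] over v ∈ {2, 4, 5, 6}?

⊤

Worklist (12 pops):
  #1 pop 0: in=− → + (was ⊥); enqueue []
  #2 pop 1: in=⊥ → + (no change)
  #3 pop 2: in=⊥ → − (no change)
  #4 pop 3: in=+ → ⊤ (was 0); enqueue []
  #5 pop 4: in=+ → + (was ⊥); enqueue []
  #6 pop 5: in=⊤ → ⊤ (was ⊥); enqueue [0,3,4]
  #7 pop 6: in=⊤ → ⊤ (was +); enqueue [5]
  #8 pop 0: in=⊤ → ⊤ (was +); enqueue [6]
  #9 pop 3: in=⊤ → ⊤ (no change)
  #10 pop 4: in=⊤ → ⊤ (was +); enqueue []
  #11 pop 5: in=⊤ → ⊤ (no change)
  #12 pop 6: in=⊤ → ⊤ (no change)

Fixpoint:
  val[0] = ⊤
  val[1] = +
  val[2] = −
  val[3] = ⊤
  val[4] = ⊤
  val[5] = ⊤
  val[6] = ⊤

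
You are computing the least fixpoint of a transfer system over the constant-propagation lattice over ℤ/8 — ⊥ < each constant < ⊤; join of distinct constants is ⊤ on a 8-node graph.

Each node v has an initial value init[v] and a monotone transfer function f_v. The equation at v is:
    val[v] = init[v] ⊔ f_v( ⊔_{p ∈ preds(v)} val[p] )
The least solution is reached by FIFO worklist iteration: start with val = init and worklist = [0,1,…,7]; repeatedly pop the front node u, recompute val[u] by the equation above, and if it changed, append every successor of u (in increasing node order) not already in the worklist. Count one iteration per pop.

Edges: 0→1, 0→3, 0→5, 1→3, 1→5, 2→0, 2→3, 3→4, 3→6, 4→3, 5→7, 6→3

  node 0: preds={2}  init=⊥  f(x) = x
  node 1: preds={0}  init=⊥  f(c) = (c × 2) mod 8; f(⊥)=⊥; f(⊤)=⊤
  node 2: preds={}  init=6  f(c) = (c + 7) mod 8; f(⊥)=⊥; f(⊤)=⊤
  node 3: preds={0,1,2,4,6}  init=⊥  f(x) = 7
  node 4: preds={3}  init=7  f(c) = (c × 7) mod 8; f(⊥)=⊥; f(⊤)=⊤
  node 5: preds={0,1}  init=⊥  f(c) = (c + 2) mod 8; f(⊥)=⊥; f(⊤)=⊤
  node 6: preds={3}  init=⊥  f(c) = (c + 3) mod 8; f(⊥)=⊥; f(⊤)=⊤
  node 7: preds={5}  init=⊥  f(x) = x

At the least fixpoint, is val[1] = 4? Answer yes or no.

Worklist (9 pops):
  #1 pop 0: in=6 → 6 (was ⊥); enqueue []
  #2 pop 1: in=6 → 4 (was ⊥); enqueue []
  #3 pop 2: in=⊥ → 6 (no change)
  #4 pop 3: in=⊤ → 7 (was ⊥); enqueue []
  #5 pop 4: in=7 → ⊤ (was 7); enqueue [3]
  #6 pop 5: in=⊤ → ⊤ (was ⊥); enqueue []
  #7 pop 6: in=7 → 2 (was ⊥); enqueue []
  #8 pop 7: in=⊤ → ⊤ (was ⊥); enqueue []
  #9 pop 3: in=⊤ → 7 (no change)

Fixpoint:
  val[0] = 6
  val[1] = 4
  val[2] = 6
  val[3] = 7
  val[4] = ⊤
  val[5] = ⊤
  val[6] = 2
  val[7] = ⊤

yes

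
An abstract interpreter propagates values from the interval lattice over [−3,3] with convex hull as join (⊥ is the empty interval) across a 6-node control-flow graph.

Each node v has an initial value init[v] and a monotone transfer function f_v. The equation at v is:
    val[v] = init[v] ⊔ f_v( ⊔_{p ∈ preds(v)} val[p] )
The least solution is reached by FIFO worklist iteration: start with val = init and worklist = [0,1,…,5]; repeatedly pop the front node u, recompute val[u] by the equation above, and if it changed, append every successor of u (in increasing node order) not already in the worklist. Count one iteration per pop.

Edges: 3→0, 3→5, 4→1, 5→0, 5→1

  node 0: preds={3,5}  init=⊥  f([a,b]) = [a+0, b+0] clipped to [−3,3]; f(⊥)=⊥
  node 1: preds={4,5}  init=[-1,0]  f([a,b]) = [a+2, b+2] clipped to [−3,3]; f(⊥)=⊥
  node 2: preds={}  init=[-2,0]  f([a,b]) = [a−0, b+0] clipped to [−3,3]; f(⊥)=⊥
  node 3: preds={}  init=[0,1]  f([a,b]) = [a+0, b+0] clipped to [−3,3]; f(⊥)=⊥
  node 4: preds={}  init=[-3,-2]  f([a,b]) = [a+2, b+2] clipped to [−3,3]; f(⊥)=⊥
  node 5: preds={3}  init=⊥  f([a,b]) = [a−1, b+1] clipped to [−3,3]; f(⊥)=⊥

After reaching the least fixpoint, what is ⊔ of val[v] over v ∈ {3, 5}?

Trace (8 dequeues):
  [1] u=0 | in [0,1] | out [0,1] | prev ⊥ | push {}
  [2] u=1 | in [-3,-2] | out [-1,0] | ==
  [3] u=2 | in ⊥ | out [-2,0] | ==
  [4] u=3 | in ⊥ | out [0,1] | ==
  [5] u=4 | in ⊥ | out [-3,-2] | ==
  [6] u=5 | in [0,1] | out [-1,2] | prev ⊥ | push {0,1}
  [7] u=0 | in [-1,2] | out [-1,2] | prev [0,1] | push {}
  [8] u=1 | in [-3,2] | out [-1,3] | prev [-1,0] | push {}

Converged values:
  [0] [-1,2]
  [1] [-1,3]
  [2] [-2,0]
  [3] [0,1]
  [4] [-3,-2]
  [5] [-1,2]

[-1,2]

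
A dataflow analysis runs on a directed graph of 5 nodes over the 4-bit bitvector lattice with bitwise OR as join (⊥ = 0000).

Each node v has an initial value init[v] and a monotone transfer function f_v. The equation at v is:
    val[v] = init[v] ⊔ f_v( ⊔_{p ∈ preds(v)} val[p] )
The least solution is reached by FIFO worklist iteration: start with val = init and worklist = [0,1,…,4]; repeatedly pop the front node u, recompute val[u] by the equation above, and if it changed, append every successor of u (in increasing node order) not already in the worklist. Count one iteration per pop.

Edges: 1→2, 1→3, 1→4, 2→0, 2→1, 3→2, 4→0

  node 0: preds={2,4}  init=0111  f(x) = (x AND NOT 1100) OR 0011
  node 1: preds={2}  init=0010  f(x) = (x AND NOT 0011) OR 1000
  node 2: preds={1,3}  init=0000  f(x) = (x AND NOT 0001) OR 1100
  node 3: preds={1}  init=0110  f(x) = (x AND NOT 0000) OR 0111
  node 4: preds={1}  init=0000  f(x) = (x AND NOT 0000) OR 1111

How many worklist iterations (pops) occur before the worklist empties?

Trace (10 dequeues):
  [1] u=0 | in 0000 | out 0111 | ==
  [2] u=1 | in 0000 | out 1010 | prev 0010 | push {}
  [3] u=2 | in 1110 | out 1110 | prev 0000 | push {0,1}
  [4] u=3 | in 1010 | out 1111 | prev 0110 | push {2}
  [5] u=4 | in 1010 | out 1111 | prev 0000 | push {}
  [6] u=0 | in 1111 | out 0111 | ==
  [7] u=1 | in 1110 | out 1110 | prev 1010 | push {3,4}
  [8] u=2 | in 1111 | out 1110 | ==
  [9] u=3 | in 1110 | out 1111 | ==
  [10] u=4 | in 1110 | out 1111 | ==

Converged values:
  [0] 0111
  [1] 1110
  [2] 1110
  [3] 1111
  [4] 1111

10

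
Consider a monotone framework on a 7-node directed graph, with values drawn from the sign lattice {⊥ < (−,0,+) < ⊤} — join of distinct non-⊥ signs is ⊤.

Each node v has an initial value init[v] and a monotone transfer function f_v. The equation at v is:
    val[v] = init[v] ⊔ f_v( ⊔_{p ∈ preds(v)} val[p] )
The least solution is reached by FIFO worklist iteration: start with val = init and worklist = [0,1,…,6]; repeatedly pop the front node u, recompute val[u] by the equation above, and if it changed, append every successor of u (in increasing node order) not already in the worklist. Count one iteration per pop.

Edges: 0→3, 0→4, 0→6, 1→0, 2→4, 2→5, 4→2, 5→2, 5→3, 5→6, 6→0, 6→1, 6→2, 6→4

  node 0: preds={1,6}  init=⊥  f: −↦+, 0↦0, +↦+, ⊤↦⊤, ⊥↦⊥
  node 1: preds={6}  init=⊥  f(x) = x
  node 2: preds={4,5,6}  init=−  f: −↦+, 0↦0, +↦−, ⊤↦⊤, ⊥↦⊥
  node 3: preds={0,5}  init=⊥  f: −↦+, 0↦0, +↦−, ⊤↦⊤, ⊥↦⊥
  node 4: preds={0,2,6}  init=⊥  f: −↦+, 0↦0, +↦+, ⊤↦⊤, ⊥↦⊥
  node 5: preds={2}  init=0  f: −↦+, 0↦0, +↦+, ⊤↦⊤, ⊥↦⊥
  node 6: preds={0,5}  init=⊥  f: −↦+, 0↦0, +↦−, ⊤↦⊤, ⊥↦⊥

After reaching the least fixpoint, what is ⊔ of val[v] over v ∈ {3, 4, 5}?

⊤

Trace (15 dequeues):
  [1] u=0 | in ⊥ | out ⊥ | ==
  [2] u=1 | in ⊥ | out ⊥ | ==
  [3] u=2 | in 0 | out ⊤ | prev − | push {}
  [4] u=3 | in 0 | out 0 | prev ⊥ | push {}
  [5] u=4 | in ⊤ | out ⊤ | prev ⊥ | push {2}
  [6] u=5 | in ⊤ | out ⊤ | prev 0 | push {3}
  [7] u=6 | in ⊤ | out ⊤ | prev ⊥ | push {0,1,4}
  [8] u=2 | in ⊤ | out ⊤ | ==
  [9] u=3 | in ⊤ | out ⊤ | prev 0 | push {}
  [10] u=0 | in ⊤ | out ⊤ | prev ⊥ | push {3,6}
  [11] u=1 | in ⊤ | out ⊤ | prev ⊥ | push {0}
  [12] u=4 | in ⊤ | out ⊤ | ==
  [13] u=3 | in ⊤ | out ⊤ | ==
  [14] u=6 | in ⊤ | out ⊤ | ==
  [15] u=0 | in ⊤ | out ⊤ | ==

Converged values:
  [0] ⊤
  [1] ⊤
  [2] ⊤
  [3] ⊤
  [4] ⊤
  [5] ⊤
  [6] ⊤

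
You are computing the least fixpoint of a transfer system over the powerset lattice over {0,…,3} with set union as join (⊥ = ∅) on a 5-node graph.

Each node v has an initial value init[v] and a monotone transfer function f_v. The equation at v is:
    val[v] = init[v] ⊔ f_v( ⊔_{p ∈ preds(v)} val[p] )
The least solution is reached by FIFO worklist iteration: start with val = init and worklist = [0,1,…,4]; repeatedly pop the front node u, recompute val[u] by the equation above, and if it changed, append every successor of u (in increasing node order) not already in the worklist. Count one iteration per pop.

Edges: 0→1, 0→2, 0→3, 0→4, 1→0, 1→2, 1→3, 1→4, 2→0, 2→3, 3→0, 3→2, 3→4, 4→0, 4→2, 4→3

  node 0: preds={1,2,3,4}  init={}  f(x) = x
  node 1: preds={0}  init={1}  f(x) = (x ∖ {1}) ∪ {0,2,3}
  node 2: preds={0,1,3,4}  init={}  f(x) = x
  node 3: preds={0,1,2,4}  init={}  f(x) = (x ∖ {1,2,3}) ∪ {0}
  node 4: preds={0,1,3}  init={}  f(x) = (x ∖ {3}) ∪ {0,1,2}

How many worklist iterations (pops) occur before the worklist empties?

Worklist (10 pops):
  #1 pop 0: in={1} → {1} (was {}); enqueue []
  #2 pop 1: in={1} → {0,1,2,3} (was {1}); enqueue [0]
  #3 pop 2: in={0,1,2,3} → {0,1,2,3} (was {}); enqueue []
  #4 pop 3: in={0,1,2,3} → {0} (was {}); enqueue [2]
  #5 pop 4: in={0,1,2,3} → {0,1,2} (was {}); enqueue [3]
  #6 pop 0: in={0,1,2,3} → {0,1,2,3} (was {1}); enqueue [1,4]
  #7 pop 2: in={0,1,2,3} → {0,1,2,3} (no change)
  #8 pop 3: in={0,1,2,3} → {0} (no change)
  #9 pop 1: in={0,1,2,3} → {0,1,2,3} (no change)
  #10 pop 4: in={0,1,2,3} → {0,1,2} (no change)

Fixpoint:
  val[0] = {0,1,2,3}
  val[1] = {0,1,2,3}
  val[2] = {0,1,2,3}
  val[3] = {0}
  val[4] = {0,1,2}

10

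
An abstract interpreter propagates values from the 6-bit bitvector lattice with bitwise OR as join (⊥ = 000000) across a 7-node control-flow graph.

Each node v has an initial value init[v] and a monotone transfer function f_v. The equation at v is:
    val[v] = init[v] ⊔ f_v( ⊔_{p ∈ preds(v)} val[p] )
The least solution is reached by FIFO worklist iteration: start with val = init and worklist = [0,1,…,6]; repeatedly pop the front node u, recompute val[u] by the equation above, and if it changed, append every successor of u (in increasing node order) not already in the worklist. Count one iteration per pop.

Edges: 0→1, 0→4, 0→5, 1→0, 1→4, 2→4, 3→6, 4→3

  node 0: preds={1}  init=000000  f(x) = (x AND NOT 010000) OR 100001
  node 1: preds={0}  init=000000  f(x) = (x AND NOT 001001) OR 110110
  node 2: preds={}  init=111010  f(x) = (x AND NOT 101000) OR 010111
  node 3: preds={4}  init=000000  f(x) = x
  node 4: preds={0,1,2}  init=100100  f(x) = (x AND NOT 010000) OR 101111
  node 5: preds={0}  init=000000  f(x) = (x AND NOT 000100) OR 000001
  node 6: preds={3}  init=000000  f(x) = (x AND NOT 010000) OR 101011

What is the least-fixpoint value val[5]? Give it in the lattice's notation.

Trace (13 dequeues):
  [1] u=0 | in 000000 | out 100001 | prev 000000 | push {}
  [2] u=1 | in 100001 | out 110110 | prev 000000 | push {0}
  [3] u=2 | in 000000 | out 111111 | prev 111010 | push {}
  [4] u=3 | in 100100 | out 100100 | prev 000000 | push {}
  [5] u=4 | in 111111 | out 101111 | prev 100100 | push {3}
  [6] u=5 | in 100001 | out 100001 | prev 000000 | push {}
  [7] u=6 | in 100100 | out 101111 | prev 000000 | push {}
  [8] u=0 | in 110110 | out 100111 | prev 100001 | push {1,4,5}
  [9] u=3 | in 101111 | out 101111 | prev 100100 | push {6}
  [10] u=1 | in 100111 | out 110110 | ==
  [11] u=4 | in 111111 | out 101111 | ==
  [12] u=5 | in 100111 | out 100011 | prev 100001 | push {}
  [13] u=6 | in 101111 | out 101111 | ==

Converged values:
  [0] 100111
  [1] 110110
  [2] 111111
  [3] 101111
  [4] 101111
  [5] 100011
  [6] 101111

100011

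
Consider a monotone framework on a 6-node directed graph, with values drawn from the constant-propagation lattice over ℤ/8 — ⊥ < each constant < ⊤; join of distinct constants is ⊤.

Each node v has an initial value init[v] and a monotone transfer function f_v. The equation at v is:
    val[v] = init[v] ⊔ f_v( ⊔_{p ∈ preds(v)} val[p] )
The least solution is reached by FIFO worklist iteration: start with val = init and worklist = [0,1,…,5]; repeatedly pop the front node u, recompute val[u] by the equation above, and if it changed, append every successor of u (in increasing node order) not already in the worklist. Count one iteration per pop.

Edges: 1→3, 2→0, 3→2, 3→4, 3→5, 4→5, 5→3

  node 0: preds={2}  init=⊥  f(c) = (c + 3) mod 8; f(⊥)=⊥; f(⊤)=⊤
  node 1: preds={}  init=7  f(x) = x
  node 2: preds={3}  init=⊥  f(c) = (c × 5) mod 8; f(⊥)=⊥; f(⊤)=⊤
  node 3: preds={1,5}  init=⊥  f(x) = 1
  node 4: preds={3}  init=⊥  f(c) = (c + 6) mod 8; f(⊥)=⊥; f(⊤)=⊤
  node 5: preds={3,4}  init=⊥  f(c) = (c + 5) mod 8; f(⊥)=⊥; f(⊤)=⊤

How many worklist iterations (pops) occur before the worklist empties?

9

Trace (9 dequeues):
  [1] u=0 | in ⊥ | out ⊥ | ==
  [2] u=1 | in ⊥ | out 7 | ==
  [3] u=2 | in ⊥ | out ⊥ | ==
  [4] u=3 | in 7 | out 1 | prev ⊥ | push {2}
  [5] u=4 | in 1 | out 7 | prev ⊥ | push {}
  [6] u=5 | in ⊤ | out ⊤ | prev ⊥ | push {3}
  [7] u=2 | in 1 | out 5 | prev ⊥ | push {0}
  [8] u=3 | in ⊤ | out 1 | ==
  [9] u=0 | in 5 | out 0 | prev ⊥ | push {}

Converged values:
  [0] 0
  [1] 7
  [2] 5
  [3] 1
  [4] 7
  [5] ⊤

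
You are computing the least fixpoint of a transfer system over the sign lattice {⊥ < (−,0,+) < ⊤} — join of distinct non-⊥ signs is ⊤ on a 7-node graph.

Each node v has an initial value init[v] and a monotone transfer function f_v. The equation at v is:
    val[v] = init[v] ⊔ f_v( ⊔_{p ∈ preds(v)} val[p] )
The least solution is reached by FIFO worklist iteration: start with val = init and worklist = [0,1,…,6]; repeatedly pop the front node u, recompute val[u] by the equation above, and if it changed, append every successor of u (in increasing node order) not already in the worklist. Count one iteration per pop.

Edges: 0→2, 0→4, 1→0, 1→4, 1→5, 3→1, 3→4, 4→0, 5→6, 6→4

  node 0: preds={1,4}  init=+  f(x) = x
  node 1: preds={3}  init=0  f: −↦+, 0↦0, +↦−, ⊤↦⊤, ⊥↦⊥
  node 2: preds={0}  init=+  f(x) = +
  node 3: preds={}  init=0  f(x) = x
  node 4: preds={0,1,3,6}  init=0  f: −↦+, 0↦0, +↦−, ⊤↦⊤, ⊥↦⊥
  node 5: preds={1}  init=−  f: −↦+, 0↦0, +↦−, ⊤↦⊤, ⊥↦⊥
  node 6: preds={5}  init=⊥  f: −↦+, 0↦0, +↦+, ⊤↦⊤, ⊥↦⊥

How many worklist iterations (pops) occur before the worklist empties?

9

Trace (9 dequeues):
  [1] u=0 | in 0 | out ⊤ | prev + | push {}
  [2] u=1 | in 0 | out 0 | ==
  [3] u=2 | in ⊤ | out + | ==
  [4] u=3 | in ⊥ | out 0 | ==
  [5] u=4 | in ⊤ | out ⊤ | prev 0 | push {0}
  [6] u=5 | in 0 | out ⊤ | prev − | push {}
  [7] u=6 | in ⊤ | out ⊤ | prev ⊥ | push {4}
  [8] u=0 | in ⊤ | out ⊤ | ==
  [9] u=4 | in ⊤ | out ⊤ | ==

Converged values:
  [0] ⊤
  [1] 0
  [2] +
  [3] 0
  [4] ⊤
  [5] ⊤
  [6] ⊤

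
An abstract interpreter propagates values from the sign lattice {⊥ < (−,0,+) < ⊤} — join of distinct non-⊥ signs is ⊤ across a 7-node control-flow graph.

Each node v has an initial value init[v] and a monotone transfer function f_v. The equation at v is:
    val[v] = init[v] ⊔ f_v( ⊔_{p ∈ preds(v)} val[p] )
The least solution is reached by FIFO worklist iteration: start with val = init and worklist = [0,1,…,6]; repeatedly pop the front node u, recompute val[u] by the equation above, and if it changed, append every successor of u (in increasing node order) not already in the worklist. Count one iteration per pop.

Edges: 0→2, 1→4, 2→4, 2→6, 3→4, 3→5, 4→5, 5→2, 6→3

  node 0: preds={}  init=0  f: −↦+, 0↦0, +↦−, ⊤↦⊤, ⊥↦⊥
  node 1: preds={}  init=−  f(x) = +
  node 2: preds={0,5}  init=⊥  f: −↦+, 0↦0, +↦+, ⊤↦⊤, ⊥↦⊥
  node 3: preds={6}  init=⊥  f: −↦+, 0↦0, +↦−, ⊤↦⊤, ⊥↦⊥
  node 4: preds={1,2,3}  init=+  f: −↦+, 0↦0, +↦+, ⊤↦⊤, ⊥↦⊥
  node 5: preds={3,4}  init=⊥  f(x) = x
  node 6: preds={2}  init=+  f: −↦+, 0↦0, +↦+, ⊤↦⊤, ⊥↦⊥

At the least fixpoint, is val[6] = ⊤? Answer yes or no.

Iteration log — 12 steps:
  step 1. node 0  ⊔preds=⊥  new=0  stable
  step 2. node 1  ⊔preds=⊥  new=⊤  old=−  +wl: 
  step 3. node 2  ⊔preds=0  new=0  old=⊥  +wl: 
  step 4. node 3  ⊔preds=+  new=−  old=⊥  +wl: 
  step 5. node 4  ⊔preds=⊤  new=⊤  old=+  +wl: 
  step 6. node 5  ⊔preds=⊤  new=⊤  old=⊥  +wl: 2
  step 7. node 6  ⊔preds=0  new=⊤  old=+  +wl: 3
  step 8. node 2  ⊔preds=⊤  new=⊤  old=0  +wl: 4,6
  step 9. node 3  ⊔preds=⊤  new=⊤  old=−  +wl: 5
  step 10. node 4  ⊔preds=⊤  new=⊤  stable
  step 11. node 6  ⊔preds=⊤  new=⊤  stable
  step 12. node 5  ⊔preds=⊤  new=⊤  stable

Least fixpoint reached:
  node 0: 0
  node 1: ⊤
  node 2: ⊤
  node 3: ⊤
  node 4: ⊤
  node 5: ⊤
  node 6: ⊤

yes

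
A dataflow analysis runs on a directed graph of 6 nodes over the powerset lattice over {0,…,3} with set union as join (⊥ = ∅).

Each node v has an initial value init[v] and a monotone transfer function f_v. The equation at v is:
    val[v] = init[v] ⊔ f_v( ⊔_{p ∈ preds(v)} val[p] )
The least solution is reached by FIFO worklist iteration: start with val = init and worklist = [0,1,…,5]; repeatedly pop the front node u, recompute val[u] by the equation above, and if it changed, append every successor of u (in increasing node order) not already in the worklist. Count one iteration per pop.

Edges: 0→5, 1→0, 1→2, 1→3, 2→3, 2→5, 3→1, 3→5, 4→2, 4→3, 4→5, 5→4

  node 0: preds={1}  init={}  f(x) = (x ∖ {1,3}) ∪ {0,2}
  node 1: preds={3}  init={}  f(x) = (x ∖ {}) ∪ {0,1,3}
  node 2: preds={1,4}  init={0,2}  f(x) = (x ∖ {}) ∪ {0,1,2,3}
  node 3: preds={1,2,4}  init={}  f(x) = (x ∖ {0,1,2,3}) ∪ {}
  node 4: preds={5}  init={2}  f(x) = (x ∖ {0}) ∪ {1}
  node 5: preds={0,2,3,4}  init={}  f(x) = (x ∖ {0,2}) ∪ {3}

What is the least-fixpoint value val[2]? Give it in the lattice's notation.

Trace (13 dequeues):
  [1] u=0 | in {} | out {0,2} | prev {} | push {}
  [2] u=1 | in {} | out {0,1,3} | prev {} | push {0}
  [3] u=2 | in {0,1,2,3} | out {0,1,2,3} | prev {0,2} | push {}
  [4] u=3 | in {0,1,2,3} | out {} | ==
  [5] u=4 | in {} | out {1,2} | prev {2} | push {2,3}
  [6] u=5 | in {0,1,2,3} | out {1,3} | prev {} | push {4}
  [7] u=0 | in {0,1,3} | out {0,2} | ==
  [8] u=2 | in {0,1,2,3} | out {0,1,2,3} | ==
  [9] u=3 | in {0,1,2,3} | out {} | ==
  [10] u=4 | in {1,3} | out {1,2,3} | prev {1,2} | push {2,3,5}
  [11] u=2 | in {0,1,2,3} | out {0,1,2,3} | ==
  [12] u=3 | in {0,1,2,3} | out {} | ==
  [13] u=5 | in {0,1,2,3} | out {1,3} | ==

Converged values:
  [0] {0,2}
  [1] {0,1,3}
  [2] {0,1,2,3}
  [3] {}
  [4] {1,2,3}
  [5] {1,3}

{0,1,2,3}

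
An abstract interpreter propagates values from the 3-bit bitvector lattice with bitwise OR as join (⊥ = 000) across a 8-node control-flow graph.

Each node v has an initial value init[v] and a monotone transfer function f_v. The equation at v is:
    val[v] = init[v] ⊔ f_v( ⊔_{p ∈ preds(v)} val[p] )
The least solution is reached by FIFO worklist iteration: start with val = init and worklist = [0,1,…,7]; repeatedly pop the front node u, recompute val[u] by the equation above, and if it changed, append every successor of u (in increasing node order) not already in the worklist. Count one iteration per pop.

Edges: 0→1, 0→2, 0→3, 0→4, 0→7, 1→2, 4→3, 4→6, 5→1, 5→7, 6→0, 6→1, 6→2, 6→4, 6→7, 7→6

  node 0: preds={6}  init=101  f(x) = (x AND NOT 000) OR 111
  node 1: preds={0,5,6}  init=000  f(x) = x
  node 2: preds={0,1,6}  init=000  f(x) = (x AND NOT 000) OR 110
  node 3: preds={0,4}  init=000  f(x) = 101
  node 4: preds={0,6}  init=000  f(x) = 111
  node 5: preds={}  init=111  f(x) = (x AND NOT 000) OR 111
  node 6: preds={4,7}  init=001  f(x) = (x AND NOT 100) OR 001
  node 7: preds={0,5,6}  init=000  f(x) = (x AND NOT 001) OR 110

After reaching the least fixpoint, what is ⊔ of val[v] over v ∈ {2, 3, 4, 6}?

111

Worklist (14 pops):
  #1 pop 0: in=001 → 111 (was 101); enqueue []
  #2 pop 1: in=111 → 111 (was 000); enqueue []
  #3 pop 2: in=111 → 111 (was 000); enqueue []
  #4 pop 3: in=111 → 101 (was 000); enqueue []
  #5 pop 4: in=111 → 111 (was 000); enqueue [3]
  #6 pop 5: in=000 → 111 (no change)
  #7 pop 6: in=111 → 011 (was 001); enqueue [0,1,2,4]
  #8 pop 7: in=111 → 110 (was 000); enqueue [6]
  #9 pop 3: in=111 → 101 (no change)
  #10 pop 0: in=011 → 111 (no change)
  #11 pop 1: in=111 → 111 (no change)
  #12 pop 2: in=111 → 111 (no change)
  #13 pop 4: in=111 → 111 (no change)
  #14 pop 6: in=111 → 011 (no change)

Fixpoint:
  val[0] = 111
  val[1] = 111
  val[2] = 111
  val[3] = 101
  val[4] = 111
  val[5] = 111
  val[6] = 011
  val[7] = 110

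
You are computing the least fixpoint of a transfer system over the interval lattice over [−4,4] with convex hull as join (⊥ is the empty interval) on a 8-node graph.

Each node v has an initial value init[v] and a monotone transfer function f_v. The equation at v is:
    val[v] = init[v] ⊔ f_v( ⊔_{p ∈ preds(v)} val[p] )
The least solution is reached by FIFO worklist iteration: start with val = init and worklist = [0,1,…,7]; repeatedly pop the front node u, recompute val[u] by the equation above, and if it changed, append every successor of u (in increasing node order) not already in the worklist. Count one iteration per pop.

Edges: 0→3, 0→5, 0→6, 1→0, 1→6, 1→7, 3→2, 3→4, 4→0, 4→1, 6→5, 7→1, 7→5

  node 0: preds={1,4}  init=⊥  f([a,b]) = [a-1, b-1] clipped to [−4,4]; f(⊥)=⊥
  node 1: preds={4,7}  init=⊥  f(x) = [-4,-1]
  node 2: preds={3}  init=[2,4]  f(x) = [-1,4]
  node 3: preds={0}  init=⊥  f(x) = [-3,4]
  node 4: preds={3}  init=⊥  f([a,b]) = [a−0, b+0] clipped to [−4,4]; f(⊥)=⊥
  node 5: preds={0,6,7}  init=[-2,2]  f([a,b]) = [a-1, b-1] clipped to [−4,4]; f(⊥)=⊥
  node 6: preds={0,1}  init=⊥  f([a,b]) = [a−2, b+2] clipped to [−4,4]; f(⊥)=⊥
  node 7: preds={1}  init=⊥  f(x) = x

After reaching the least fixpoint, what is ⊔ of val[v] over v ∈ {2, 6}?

[-4,4]

Iteration log — 15 steps:
  step 1. node 0  ⊔preds=⊥  new=⊥  stable
  step 2. node 1  ⊔preds=⊥  new=[-4,-1]  old=⊥  +wl: 0
  step 3. node 2  ⊔preds=⊥  new=[-1,4]  old=[2,4]  +wl: 
  step 4. node 3  ⊔preds=⊥  new=[-3,4]  old=⊥  +wl: 2
  step 5. node 4  ⊔preds=[-3,4]  new=[-3,4]  old=⊥  +wl: 1
  step 6. node 5  ⊔preds=⊥  new=[-2,2]  stable
  step 7. node 6  ⊔preds=[-4,-1]  new=[-4,1]  old=⊥  +wl: 5
  step 8. node 7  ⊔preds=[-4,-1]  new=[-4,-1]  old=⊥  +wl: 
  step 9. node 0  ⊔preds=[-4,4]  new=[-4,3]  old=⊥  +wl: 3,6
  step 10. node 2  ⊔preds=[-3,4]  new=[-1,4]  stable
  step 11. node 1  ⊔preds=[-4,4]  new=[-4,-1]  stable
  step 12. node 5  ⊔preds=[-4,3]  new=[-4,2]  old=[-2,2]  +wl: 
  step 13. node 3  ⊔preds=[-4,3]  new=[-3,4]  stable
  step 14. node 6  ⊔preds=[-4,3]  new=[-4,4]  old=[-4,1]  +wl: 5
  step 15. node 5  ⊔preds=[-4,4]  new=[-4,3]  old=[-4,2]  +wl: 

Least fixpoint reached:
  node 0: [-4,3]
  node 1: [-4,-1]
  node 2: [-1,4]
  node 3: [-3,4]
  node 4: [-3,4]
  node 5: [-4,3]
  node 6: [-4,4]
  node 7: [-4,-1]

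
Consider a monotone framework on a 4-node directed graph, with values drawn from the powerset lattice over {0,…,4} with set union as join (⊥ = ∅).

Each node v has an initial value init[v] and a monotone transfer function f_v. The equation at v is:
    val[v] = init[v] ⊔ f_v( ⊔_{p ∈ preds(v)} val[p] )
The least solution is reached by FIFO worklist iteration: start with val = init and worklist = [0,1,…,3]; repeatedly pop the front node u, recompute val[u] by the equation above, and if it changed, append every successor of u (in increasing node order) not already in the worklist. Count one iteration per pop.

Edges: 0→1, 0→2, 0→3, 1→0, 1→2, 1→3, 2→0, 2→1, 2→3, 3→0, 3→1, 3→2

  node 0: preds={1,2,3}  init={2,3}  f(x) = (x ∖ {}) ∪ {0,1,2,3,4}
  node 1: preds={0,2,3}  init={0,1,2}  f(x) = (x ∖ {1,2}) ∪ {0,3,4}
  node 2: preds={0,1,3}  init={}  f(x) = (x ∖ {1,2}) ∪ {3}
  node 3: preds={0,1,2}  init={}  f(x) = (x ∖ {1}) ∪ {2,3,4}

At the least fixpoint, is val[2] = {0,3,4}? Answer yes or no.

yes

Trace (7 dequeues):
  [1] u=0 | in {0,1,2} | out {0,1,2,3,4} | prev {2,3} | push {}
  [2] u=1 | in {0,1,2,3,4} | out {0,1,2,3,4} | prev {0,1,2} | push {0}
  [3] u=2 | in {0,1,2,3,4} | out {0,3,4} | prev {} | push {1}
  [4] u=3 | in {0,1,2,3,4} | out {0,2,3,4} | prev {} | push {2}
  [5] u=0 | in {0,1,2,3,4} | out {0,1,2,3,4} | ==
  [6] u=1 | in {0,1,2,3,4} | out {0,1,2,3,4} | ==
  [7] u=2 | in {0,1,2,3,4} | out {0,3,4} | ==

Converged values:
  [0] {0,1,2,3,4}
  [1] {0,1,2,3,4}
  [2] {0,3,4}
  [3] {0,2,3,4}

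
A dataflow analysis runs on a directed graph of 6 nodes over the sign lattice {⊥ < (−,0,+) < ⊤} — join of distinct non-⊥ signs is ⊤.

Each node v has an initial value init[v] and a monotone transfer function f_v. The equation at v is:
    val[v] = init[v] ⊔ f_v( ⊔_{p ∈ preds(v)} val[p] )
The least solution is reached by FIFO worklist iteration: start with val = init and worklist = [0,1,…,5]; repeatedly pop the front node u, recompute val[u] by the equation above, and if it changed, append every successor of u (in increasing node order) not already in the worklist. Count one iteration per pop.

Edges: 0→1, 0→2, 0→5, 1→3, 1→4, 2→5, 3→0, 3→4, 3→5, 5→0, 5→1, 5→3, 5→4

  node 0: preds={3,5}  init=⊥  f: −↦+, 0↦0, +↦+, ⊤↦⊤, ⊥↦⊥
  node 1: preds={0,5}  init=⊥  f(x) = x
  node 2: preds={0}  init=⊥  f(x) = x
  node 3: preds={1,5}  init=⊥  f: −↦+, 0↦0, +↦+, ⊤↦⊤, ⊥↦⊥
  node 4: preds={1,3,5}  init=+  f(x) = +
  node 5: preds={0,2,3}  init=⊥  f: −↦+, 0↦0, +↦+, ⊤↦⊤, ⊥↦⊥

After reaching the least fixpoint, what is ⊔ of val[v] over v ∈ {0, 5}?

Iteration log — 6 steps:
  step 1. node 0  ⊔preds=⊥  new=⊥  stable
  step 2. node 1  ⊔preds=⊥  new=⊥  stable
  step 3. node 2  ⊔preds=⊥  new=⊥  stable
  step 4. node 3  ⊔preds=⊥  new=⊥  stable
  step 5. node 4  ⊔preds=⊥  new=+  stable
  step 6. node 5  ⊔preds=⊥  new=⊥  stable

Least fixpoint reached:
  node 0: ⊥
  node 1: ⊥
  node 2: ⊥
  node 3: ⊥
  node 4: +
  node 5: ⊥

⊥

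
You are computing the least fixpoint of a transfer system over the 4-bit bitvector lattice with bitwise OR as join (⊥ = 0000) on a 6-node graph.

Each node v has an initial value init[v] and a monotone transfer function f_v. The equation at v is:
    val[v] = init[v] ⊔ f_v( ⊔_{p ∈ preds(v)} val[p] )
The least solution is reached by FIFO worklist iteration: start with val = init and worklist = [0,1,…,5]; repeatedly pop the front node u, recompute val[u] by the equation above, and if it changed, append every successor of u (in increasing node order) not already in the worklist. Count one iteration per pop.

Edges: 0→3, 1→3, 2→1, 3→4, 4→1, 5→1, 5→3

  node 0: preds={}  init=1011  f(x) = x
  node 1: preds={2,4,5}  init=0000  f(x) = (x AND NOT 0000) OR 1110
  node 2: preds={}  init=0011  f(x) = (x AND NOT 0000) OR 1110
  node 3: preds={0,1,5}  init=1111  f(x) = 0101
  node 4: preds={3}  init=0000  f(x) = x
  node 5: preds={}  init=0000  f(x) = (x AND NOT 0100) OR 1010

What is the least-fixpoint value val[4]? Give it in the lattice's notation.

Iteration log — 8 steps:
  step 1. node 0  ⊔preds=0000  new=1011  stable
  step 2. node 1  ⊔preds=0011  new=1111  old=0000  +wl: 
  step 3. node 2  ⊔preds=0000  new=1111  old=0011  +wl: 1
  step 4. node 3  ⊔preds=1111  new=1111  stable
  step 5. node 4  ⊔preds=1111  new=1111  old=0000  +wl: 
  step 6. node 5  ⊔preds=0000  new=1010  old=0000  +wl: 3
  step 7. node 1  ⊔preds=1111  new=1111  stable
  step 8. node 3  ⊔preds=1111  new=1111  stable

Least fixpoint reached:
  node 0: 1011
  node 1: 1111
  node 2: 1111
  node 3: 1111
  node 4: 1111
  node 5: 1010

1111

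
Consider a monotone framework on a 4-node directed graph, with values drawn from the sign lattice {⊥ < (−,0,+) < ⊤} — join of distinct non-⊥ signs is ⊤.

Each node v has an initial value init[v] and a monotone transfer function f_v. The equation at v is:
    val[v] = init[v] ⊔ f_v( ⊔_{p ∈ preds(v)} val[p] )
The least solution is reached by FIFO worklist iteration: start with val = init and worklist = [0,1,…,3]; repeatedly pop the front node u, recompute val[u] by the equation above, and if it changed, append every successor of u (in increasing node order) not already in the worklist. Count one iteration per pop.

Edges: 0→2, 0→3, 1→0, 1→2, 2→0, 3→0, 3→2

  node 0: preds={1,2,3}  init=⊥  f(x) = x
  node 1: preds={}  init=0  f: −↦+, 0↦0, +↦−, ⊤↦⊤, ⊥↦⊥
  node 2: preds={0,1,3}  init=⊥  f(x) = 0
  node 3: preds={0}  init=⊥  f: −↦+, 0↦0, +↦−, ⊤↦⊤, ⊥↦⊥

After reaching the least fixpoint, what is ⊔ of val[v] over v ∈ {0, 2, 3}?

Iteration log — 6 steps:
  step 1. node 0  ⊔preds=0  new=0  old=⊥  +wl: 
  step 2. node 1  ⊔preds=⊥  new=0  stable
  step 3. node 2  ⊔preds=0  new=0  old=⊥  +wl: 0
  step 4. node 3  ⊔preds=0  new=0  old=⊥  +wl: 2
  step 5. node 0  ⊔preds=0  new=0  stable
  step 6. node 2  ⊔preds=0  new=0  stable

Least fixpoint reached:
  node 0: 0
  node 1: 0
  node 2: 0
  node 3: 0

0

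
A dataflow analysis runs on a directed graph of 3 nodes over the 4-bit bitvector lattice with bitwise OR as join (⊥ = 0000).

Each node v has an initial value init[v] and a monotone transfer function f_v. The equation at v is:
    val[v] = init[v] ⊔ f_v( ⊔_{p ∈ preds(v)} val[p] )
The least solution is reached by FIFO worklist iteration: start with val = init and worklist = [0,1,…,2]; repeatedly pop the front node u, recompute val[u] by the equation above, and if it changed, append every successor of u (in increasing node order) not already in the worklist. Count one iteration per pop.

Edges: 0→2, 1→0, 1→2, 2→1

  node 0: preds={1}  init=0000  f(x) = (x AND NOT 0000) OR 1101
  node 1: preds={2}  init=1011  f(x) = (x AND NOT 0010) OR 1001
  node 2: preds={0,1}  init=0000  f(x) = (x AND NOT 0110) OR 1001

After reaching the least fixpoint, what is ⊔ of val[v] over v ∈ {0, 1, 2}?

Trace (4 dequeues):
  [1] u=0 | in 1011 | out 1111 | prev 0000 | push {}
  [2] u=1 | in 0000 | out 1011 | ==
  [3] u=2 | in 1111 | out 1001 | prev 0000 | push {1}
  [4] u=1 | in 1001 | out 1011 | ==

Converged values:
  [0] 1111
  [1] 1011
  [2] 1001

1111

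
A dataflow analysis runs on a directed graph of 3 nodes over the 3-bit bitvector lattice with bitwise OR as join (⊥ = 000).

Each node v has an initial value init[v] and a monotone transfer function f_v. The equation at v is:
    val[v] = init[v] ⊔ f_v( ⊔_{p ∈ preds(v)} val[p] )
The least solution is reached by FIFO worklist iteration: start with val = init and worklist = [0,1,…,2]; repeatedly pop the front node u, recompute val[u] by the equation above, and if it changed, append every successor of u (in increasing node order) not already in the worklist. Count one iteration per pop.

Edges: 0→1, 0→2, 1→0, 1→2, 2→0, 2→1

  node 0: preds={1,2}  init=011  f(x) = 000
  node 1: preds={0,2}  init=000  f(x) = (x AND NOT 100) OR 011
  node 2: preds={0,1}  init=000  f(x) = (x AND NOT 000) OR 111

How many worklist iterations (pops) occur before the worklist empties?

Worklist (5 pops):
  #1 pop 0: in=000 → 011 (no change)
  #2 pop 1: in=011 → 011 (was 000); enqueue [0]
  #3 pop 2: in=011 → 111 (was 000); enqueue [1]
  #4 pop 0: in=111 → 011 (no change)
  #5 pop 1: in=111 → 011 (no change)

Fixpoint:
  val[0] = 011
  val[1] = 011
  val[2] = 111

5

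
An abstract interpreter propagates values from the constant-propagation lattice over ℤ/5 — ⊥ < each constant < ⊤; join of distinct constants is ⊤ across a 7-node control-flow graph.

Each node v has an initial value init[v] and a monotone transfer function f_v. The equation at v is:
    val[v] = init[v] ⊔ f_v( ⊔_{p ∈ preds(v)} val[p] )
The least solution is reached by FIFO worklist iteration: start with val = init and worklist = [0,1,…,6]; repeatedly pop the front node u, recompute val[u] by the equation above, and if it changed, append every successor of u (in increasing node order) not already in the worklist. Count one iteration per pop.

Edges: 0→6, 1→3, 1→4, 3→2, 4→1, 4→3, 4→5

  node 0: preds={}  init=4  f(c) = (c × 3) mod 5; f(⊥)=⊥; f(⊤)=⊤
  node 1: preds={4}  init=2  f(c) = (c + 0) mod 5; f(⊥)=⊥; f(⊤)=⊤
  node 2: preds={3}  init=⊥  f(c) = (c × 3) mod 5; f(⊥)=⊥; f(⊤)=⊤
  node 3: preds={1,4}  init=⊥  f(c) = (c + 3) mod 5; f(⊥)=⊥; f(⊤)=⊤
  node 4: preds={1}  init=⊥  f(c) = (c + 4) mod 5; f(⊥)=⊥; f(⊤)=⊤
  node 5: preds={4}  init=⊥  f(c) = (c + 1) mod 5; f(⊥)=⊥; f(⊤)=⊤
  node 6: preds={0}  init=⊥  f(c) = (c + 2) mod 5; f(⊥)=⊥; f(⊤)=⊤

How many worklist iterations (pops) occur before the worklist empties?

Trace (15 dequeues):
  [1] u=0 | in ⊥ | out 4 | ==
  [2] u=1 | in ⊥ | out 2 | ==
  [3] u=2 | in ⊥ | out ⊥ | ==
  [4] u=3 | in 2 | out 0 | prev ⊥ | push {2}
  [5] u=4 | in 2 | out 1 | prev ⊥ | push {1,3}
  [6] u=5 | in 1 | out 2 | prev ⊥ | push {}
  [7] u=6 | in 4 | out 1 | prev ⊥ | push {}
  [8] u=2 | in 0 | out 0 | prev ⊥ | push {}
  [9] u=1 | in 1 | out ⊤ | prev 2 | push {4}
  [10] u=3 | in ⊤ | out ⊤ | prev 0 | push {2}
  [11] u=4 | in ⊤ | out ⊤ | prev 1 | push {1,3,5}
  [12] u=2 | in ⊤ | out ⊤ | prev 0 | push {}
  [13] u=1 | in ⊤ | out ⊤ | ==
  [14] u=3 | in ⊤ | out ⊤ | ==
  [15] u=5 | in ⊤ | out ⊤ | prev 2 | push {}

Converged values:
  [0] 4
  [1] ⊤
  [2] ⊤
  [3] ⊤
  [4] ⊤
  [5] ⊤
  [6] 1

15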